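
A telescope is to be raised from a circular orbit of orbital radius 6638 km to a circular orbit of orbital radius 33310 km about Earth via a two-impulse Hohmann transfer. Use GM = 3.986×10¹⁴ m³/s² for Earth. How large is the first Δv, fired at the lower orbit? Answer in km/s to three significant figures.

Δv ≈ 2.26 km/s

r₁ = 6638 km = 6.638×10⁶ m.
r₂ = 33310 km = 3.331×10⁷ m.
Transfer ellipse a_t = (r₁ + r₂)/2 = 1.997×10⁷ m.
At r₁: circular v_c1 = √(μ/r₁) = 7749 m/s; transfer-perigee v_p = √[μ(2/r₁ − 1/a_t)] = 10010 m/s.
Δv₁ = v_p − v_c1 = 2258 m/s.
= 2.258 km/s.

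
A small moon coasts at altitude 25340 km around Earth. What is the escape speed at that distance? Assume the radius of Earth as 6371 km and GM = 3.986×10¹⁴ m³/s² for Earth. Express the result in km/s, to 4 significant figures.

v_esc ≈ 5.014 km/s

r = 6371 + 25340 = 31711 km = 3.1711×10⁷ m.
Escape speed v_esc = √(2μ/r) = √(2 × 3.986×10¹⁴ / 3.171×10⁷) = √(2.514×10⁷) = 5014 m/s.
= 5.014 km/s.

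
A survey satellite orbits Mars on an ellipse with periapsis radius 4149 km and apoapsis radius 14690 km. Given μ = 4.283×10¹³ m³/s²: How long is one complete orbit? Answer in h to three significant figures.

Semi-major axis a = (r_p + r_a)/2 = (4149.0 + 14690)/2 = 9419.5 km = 9.420×10⁶ m.
By Kepler's third law T = 2π√(a³/μ) = 2π × 4.417×10³ = 2.776×10⁴ s.
= 7.710 h.

T ≈ 7.71 h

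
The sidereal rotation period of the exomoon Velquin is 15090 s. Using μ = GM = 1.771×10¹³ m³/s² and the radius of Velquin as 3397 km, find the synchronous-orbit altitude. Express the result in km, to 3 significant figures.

h_sync ≈ 1280 km

A synchronous orbit has period T, so by Kepler's third law a = (μT²/4π²)^(1/3).
μT²/4π² = 1.771×10¹³ × (1.509×10⁴)² / 39.48 = 1.021×10²⁰ m³.
a = 4.675×10⁶ m = 4674.6 km.
Altitude h = a − R = 4674.6 − 3397 = 1277.6 km.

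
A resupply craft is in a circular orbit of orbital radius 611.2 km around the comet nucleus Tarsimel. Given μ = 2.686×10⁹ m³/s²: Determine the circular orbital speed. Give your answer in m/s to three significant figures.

v ≈ 66.3 m/s

r = 611.2 km = 6.112×10⁵ m.
For a circular orbit v = √(μ/r) = √(2.686×10⁹ / 6.112×10⁵) = √(4.395×10³) = 66.29 m/s.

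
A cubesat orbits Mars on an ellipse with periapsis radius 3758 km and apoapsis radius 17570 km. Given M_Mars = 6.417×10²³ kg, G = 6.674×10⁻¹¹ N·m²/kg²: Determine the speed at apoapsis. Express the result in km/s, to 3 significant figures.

μ = GM = 6.674×10⁻¹¹ × 6.417×10²³ = 4.283×10¹³ m³/s².
Semi-major axis a = (r_p + r_a)/2 = 10664 km = 1.066×10⁷ m.
Vis-viva: v² = μ(2/r − 1/a) = 4.283×10¹³ × (1.138×10⁻⁷ − 9.377×10⁻⁸) = 8.590×10⁵ m²/s².
v = 926.8 m/s = 0.9268 km/s.

v ≈ 0.927 km/s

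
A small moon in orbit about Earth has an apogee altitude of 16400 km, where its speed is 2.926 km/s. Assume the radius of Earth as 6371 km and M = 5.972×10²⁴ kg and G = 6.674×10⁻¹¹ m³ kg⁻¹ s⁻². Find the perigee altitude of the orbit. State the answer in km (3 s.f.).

μ = GM = 6.674×10⁻¹¹ × 5.972×10²⁴ = 3.986×10¹⁴ m³/s².
r_a = 6371 + 16400 = 22771 km = 2.277×10⁷ m.
Specific energy ε = v²/2 − μ/r = -1.322×10⁷ J/kg, so a = −μ/(2ε) = 1.507×10⁷ m.
The apsides satisfy r_p + r_a = 2a, so the perigee radius is 2a − r_a = 7.372×10⁶ m = 7371.9 km.
Perigee altitude = 7371.9 − 6371 = 1000.9 km.

perigee altitude ≈ 1000 km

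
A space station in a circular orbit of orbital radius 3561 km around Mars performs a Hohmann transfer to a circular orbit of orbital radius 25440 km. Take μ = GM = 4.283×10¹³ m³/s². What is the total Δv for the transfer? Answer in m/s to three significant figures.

Δv_total ≈ 1780 m/s

r₁ = 3561 km = 3.561×10⁶ m.
r₂ = 25440 km = 2.544×10⁷ m.
Transfer ellipse a_t = (r₁ + r₂)/2 = 1.450×10⁷ m.
At r₁: circular v_c1 = √(μ/r₁) = 3468 m/s; transfer-periapsis v_p = √[μ(2/r₁ − 1/a_t)] = 4594 m/s.
Δv₁ = v_p − v_c1 = 1126 m/s.
At r₂: circular v_c2 = √(μ/r₂) = 1298 m/s; transfer-apoapsis v_a = √[μ(2/r₂ − 1/a_t)] = 643.0 m/s.
Δv₂ = v_c2 − v_a = 654.5 m/s.
Total Δv = Δv₁ + Δv₂ = 1780 m/s.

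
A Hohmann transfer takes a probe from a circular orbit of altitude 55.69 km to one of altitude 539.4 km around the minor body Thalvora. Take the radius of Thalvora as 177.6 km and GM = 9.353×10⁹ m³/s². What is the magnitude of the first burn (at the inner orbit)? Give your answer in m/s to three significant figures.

r₁ = 177.6 + 55.69 = 233.29 km = 2.3329×10⁵ m.
r₂ = 177.6 + 539.4 = 717.00 km = 7.1700×10⁵ m.
Transfer ellipse a_t = (r₁ + r₂)/2 = 4.751×10⁵ m.
At r₁: circular v_c1 = √(μ/r₁) = 200.2 m/s; transfer-periapsis v_p = √[μ(2/r₁ − 1/a_t)] = 246.0 m/s.
Δv₁ = v_p − v_c1 = 45.74 m/s.

Δv ≈ 45.7 m/s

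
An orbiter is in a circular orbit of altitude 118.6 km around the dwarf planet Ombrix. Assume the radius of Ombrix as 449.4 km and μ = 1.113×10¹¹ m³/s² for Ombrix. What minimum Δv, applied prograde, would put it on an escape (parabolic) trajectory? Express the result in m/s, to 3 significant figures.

r = 449.4 + 118.6 = 568.00 km = 5.6800×10⁵ m.
Circular speed v_c = √(μ/r) = 442.7 m/s.
Escape speed v_esc = √(2μ/r) = √2 × v_c = 626.0 m/s.
Δv = v_esc − v_c = 183.4 m/s.

Δv ≈ 183 m/s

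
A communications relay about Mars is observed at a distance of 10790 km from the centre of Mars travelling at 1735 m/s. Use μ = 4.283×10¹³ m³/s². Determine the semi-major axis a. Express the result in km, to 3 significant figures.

a ≈ 8690 km

r = 1.079×10⁷ m.
Vis-viva rearranged: 1/a = 2/r − v²/μ = 1.854×10⁻⁷ − 7.028×10⁻⁸ = 1.151×10⁻⁷ m⁻¹.
a = 8.690×10⁶ m = 8690.1 km.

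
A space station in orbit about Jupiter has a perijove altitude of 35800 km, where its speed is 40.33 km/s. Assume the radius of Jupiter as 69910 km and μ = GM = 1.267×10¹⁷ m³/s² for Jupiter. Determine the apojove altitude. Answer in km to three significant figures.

r_p = 69910 + 35800 = 1.0571×10⁵ km = 1.057×10⁸ m.
Specific energy ε = v²/2 − μ/r = -3.853×10⁸ J/kg, so a = −μ/(2ε) = 1.644×10⁸ m.
The apsides satisfy r_p + r_a = 2a, so the apojove radius is 2a − r_p = 2.231×10⁸ m = 2.2312×10⁵ km.
Apojove altitude = 2.2312×10⁵ − 69910 = 1.5321×10⁵ km.

apojove altitude ≈ 1.53×10⁵ km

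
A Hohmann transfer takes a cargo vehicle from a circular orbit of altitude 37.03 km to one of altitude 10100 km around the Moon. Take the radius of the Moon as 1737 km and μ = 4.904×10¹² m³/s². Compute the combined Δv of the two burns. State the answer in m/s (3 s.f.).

Δv_total ≈ 845 m/s

r₁ = 1737 + 37.03 = 1774.0 km = 1.7740×10⁶ m.
r₂ = 1737 + 10100 = 11837 km = 1.1837×10⁷ m.
Transfer ellipse a_t = (r₁ + r₂)/2 = 6.806×10⁶ m.
At r₁: circular v_c1 = √(μ/r₁) = 1663 m/s; transfer-perilune v_p = √[μ(2/r₁ − 1/a_t)] = 2193 m/s.
Δv₁ = v_p − v_c1 = 530.1 m/s.
At r₂: circular v_c2 = √(μ/r₂) = 643.7 m/s; transfer-apolune v_a = √[μ(2/r₂ − 1/a_t)] = 328.6 m/s.
Δv₂ = v_c2 − v_a = 315.0 m/s.
Total Δv = Δv₁ + Δv₂ = 845.1 m/s.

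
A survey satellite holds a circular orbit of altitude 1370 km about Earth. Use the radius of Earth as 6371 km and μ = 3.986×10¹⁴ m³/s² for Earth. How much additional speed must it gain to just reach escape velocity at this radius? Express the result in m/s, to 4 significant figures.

r = 6371 + 1370 = 7741.0 km = 7.7410×10⁶ m.
Circular speed v_c = √(μ/r) = 7176 m/s.
Escape speed v_esc = √(2μ/r) = √2 × v_c = 10150 m/s.
Δv = v_esc − v_c = 2972 m/s.

Δv ≈ 2972 m/s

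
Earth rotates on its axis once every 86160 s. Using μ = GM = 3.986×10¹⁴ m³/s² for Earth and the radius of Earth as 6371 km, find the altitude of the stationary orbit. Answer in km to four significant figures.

h_sync ≈ 35790 km

A synchronous orbit has period T, so by Kepler's third law a = (μT²/4π²)^(1/3).
μT²/4π² = 3.986×10¹⁴ × (8.616×10⁴)² / 39.48 = 7.495×10²² m³.
a = 4.216×10⁷ m = 42163 km.
Altitude h = a − R = 42163 − 6371 = 35792 km.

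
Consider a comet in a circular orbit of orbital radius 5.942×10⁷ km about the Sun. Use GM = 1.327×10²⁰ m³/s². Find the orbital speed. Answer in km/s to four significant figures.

v ≈ 47.26 km/s

r = 5.942×10⁷ km = 5.942×10¹⁰ m.
For a circular orbit v = √(μ/r) = √(1.327×10²⁰ / 5.942×10¹⁰) = √(2.233×10⁹) = 47260 m/s.
That is 47.26 km/s.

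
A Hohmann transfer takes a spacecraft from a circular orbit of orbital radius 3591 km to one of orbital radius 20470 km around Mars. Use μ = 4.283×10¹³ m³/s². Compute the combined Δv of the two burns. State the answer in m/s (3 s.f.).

Δv_total ≈ 1710 m/s

r₁ = 3591 km = 3.591×10⁶ m.
r₂ = 20470 km = 2.047×10⁷ m.
Transfer ellipse a_t = (r₁ + r₂)/2 = 1.203×10⁷ m.
At r₁: circular v_c1 = √(μ/r₁) = 3454 m/s; transfer-periapsis v_p = √[μ(2/r₁ − 1/a_t)] = 4505 m/s.
Δv₁ = v_p − v_c1 = 1051 m/s.
At r₂: circular v_c2 = √(μ/r₂) = 1446 m/s; transfer-apoapsis v_a = √[μ(2/r₂ − 1/a_t)] = 790.3 m/s.
Δv₂ = v_c2 − v_a = 656.2 m/s.
Total Δv = Δv₁ + Δv₂ = 1708 m/s.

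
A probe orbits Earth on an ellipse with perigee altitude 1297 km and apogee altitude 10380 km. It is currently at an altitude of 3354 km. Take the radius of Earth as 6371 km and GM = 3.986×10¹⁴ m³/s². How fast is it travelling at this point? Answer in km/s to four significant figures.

v ≈ 7.023 km/s

r_p = 6371 + 1297 = 7668.0 km = 7.6680×10⁶ m.
r_a = 6371 + 10380 = 16751 km = 1.6751×10⁷ m.
r = 6371 + 3354 = 9725.0 km = 9.725×10⁶ m.
Semi-major axis a = (r_p + r_a)/2 = 12210 km = 1.221×10⁷ m.
Vis-viva: v² = μ(2/r − 1/a) = 3.986×10¹⁴ × (2.057×10⁻⁷ − 8.190×10⁻⁸) = 4.933×10⁷ m²/s².
v = 7023 m/s = 7.023 km/s.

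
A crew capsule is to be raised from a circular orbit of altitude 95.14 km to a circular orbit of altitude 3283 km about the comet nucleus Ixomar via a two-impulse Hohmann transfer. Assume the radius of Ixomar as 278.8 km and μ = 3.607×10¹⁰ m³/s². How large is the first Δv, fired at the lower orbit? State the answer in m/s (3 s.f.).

r₁ = 278.8 + 95.14 = 373.94 km = 3.7394×10⁵ m.
r₂ = 278.8 + 3283 = 3561.8 km = 3.5618×10⁶ m.
Transfer ellipse a_t = (r₁ + r₂)/2 = 1.968×10⁶ m.
At r₁: circular v_c1 = √(μ/r₁) = 310.6 m/s; transfer-periapsis v_p = √[μ(2/r₁ − 1/a_t)] = 417.8 m/s.
Δv₁ = v_p − v_c1 = 107.3 m/s.

Δv ≈ 107 m/s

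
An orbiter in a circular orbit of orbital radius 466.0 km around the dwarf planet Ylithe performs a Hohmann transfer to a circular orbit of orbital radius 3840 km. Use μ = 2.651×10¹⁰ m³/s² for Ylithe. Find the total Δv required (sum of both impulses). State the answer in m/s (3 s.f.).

Δv_total ≈ 124 m/s

r₁ = 466.0 km = 4.660×10⁵ m.
r₂ = 3840 km = 3.840×10⁶ m.
Transfer ellipse a_t = (r₁ + r₂)/2 = 2.153×10⁶ m.
At r₁: circular v_c1 = √(μ/r₁) = 238.5 m/s; transfer-periapsis v_p = √[μ(2/r₁ − 1/a_t)] = 318.5 m/s.
Δv₁ = v_p − v_c1 = 80.02 m/s.
At r₂: circular v_c2 = √(μ/r₂) = 83.09 m/s; transfer-apoapsis v_a = √[μ(2/r₂ − 1/a_t)] = 38.66 m/s.
Δv₂ = v_c2 − v_a = 44.43 m/s.
Total Δv = Δv₁ + Δv₂ = 124.5 m/s.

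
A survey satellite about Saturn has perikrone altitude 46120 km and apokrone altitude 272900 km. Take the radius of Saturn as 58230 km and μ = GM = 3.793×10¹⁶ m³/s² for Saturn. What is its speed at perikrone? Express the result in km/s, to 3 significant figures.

v ≈ 23.5 km/s

r_p = 58230 + 46120 = 104350 km = 1.0435×10⁸ m.
r_a = 58230 + 272900 = 331130 km = 3.3113×10⁸ m.
Semi-major axis a = (r_p + r_a)/2 = 2.1774×10⁵ km = 2.177×10⁸ m.
Vis-viva: v² = μ(2/r − 1/a) = 3.793×10¹⁶ × (1.917×10⁻⁸ − 4.593×10⁻⁹) = 5.528×10⁸ m²/s².
v = 23510 m/s = 23.51 km/s.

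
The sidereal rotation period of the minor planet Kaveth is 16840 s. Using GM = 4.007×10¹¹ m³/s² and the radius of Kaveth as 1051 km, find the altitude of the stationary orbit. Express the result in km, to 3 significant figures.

h_sync ≈ 371 km

A synchronous orbit has period T, so by Kepler's third law a = (μT²/4π²)^(1/3).
μT²/4π² = 4.007×10¹¹ × (1.684×10⁴)² / 39.48 = 2.878×10¹⁸ m³.
a = 1.422×10⁶ m = 1422.5 km.
Altitude h = a − R = 1422.5 − 1051 = 371.49 km.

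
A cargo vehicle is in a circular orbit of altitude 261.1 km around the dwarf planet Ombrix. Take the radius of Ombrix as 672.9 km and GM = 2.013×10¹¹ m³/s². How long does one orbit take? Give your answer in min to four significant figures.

T ≈ 210.7 min

r = 672.9 + 261.1 = 934.00 km = 9.3400×10⁵ m.
Kepler's third law: T = 2π√(r³/μ) = 2π√((9.340×10⁵)³ / 2.013×10¹¹).
r³/μ = 4.048×10⁶ s², so T = 2π × 2.012×10³ = 1.264×10⁴ s.
Converting: 1.264×10⁴ s ÷ 60.00 = 210.7 min.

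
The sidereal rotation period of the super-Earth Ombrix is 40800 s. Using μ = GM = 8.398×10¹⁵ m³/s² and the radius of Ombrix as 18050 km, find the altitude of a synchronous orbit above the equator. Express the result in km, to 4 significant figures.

h_sync ≈ 52700 km

A synchronous orbit has period T, so by Kepler's third law a = (μT²/4π²)^(1/3).
μT²/4π² = 8.398×10¹⁵ × (4.080×10⁴)² / 39.48 = 3.541×10²³ m³.
a = 7.075×10⁷ m = 70748 km.
Altitude h = a − R = 70748 − 18050 = 52698 km.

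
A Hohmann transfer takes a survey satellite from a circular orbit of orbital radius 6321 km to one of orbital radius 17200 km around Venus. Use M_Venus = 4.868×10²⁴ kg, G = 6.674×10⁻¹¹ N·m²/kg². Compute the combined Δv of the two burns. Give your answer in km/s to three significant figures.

Δv_total ≈ 2.66 km/s

μ = GM = 6.674×10⁻¹¹ × 4.868×10²⁴ = 3.249×10¹⁴ m³/s².
r₁ = 6321 km = 6.321×10⁶ m.
r₂ = 17200 km = 1.720×10⁷ m.
Transfer ellipse a_t = (r₁ + r₂)/2 = 1.176×10⁷ m.
At r₁: circular v_c1 = √(μ/r₁) = 7169 m/s; transfer-periapsis v_p = √[μ(2/r₁ − 1/a_t)] = 8670 m/s.
Δv₁ = v_p − v_c1 = 1501 m/s.
At r₂: circular v_c2 = √(μ/r₂) = 4346 m/s; transfer-apoapsis v_a = √[μ(2/r₂ − 1/a_t)] = 3186 m/s.
Δv₂ = v_c2 − v_a = 1160 m/s.
Total Δv = Δv₁ + Δv₂ = 2661 m/s = 2.661 km/s.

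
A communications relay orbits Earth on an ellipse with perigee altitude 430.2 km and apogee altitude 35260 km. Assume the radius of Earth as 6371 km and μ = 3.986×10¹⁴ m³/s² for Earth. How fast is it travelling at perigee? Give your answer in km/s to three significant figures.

v ≈ 10.0 km/s

r_p = 6371 + 430.2 = 6801.2 km = 6.8012×10⁶ m.
r_a = 6371 + 35260 = 41631 km = 4.1631×10⁷ m.
Semi-major axis a = (r_p + r_a)/2 = 24216 km = 2.422×10⁷ m.
Vis-viva: v² = μ(2/r − 1/a) = 3.986×10¹⁴ × (2.941×10⁻⁷ − 4.129×10⁻⁸) = 1.008×10⁸ m²/s².
v = 10040 m/s = 10.04 km/s.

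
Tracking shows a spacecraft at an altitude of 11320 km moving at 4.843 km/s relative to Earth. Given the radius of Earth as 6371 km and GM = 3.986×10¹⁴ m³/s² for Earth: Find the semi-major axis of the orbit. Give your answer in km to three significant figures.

r = 6371 + 11320 = 17691 km = 1.769×10⁷ m.
Vis-viva rearranged: 1/a = 2/r − v²/μ = 1.131×10⁻⁷ − 5.884×10⁻⁸ = 5.421×10⁻⁸ m⁻¹.
a = 1.845×10⁷ m = 18447 km.

a ≈ 18400 km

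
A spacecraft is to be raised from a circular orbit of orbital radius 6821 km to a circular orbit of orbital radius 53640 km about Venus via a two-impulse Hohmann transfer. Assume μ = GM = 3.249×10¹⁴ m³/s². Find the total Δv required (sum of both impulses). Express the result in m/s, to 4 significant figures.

r₁ = 6821 km = 6.821×10⁶ m.
r₂ = 53640 km = 5.364×10⁷ m.
Transfer ellipse a_t = (r₁ + r₂)/2 = 3.023×10⁷ m.
At r₁: circular v_c1 = √(μ/r₁) = 6902 m/s; transfer-periapsis v_p = √[μ(2/r₁ − 1/a_t)] = 9193 m/s.
Δv₁ = v_p − v_c1 = 2292 m/s.
At r₂: circular v_c2 = √(μ/r₂) = 2461 m/s; transfer-apoapsis v_a = √[μ(2/r₂ − 1/a_t)] = 1169 m/s.
Δv₂ = v_c2 − v_a = 1292 m/s.
Total Δv = Δv₁ + Δv₂ = 3584 m/s.

Δv_total ≈ 3584 m/s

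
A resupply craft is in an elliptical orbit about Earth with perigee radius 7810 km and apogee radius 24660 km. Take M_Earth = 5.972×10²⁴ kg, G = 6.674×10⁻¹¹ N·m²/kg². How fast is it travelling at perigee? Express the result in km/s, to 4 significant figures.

μ = GM = 6.674×10⁻¹¹ × 5.972×10²⁴ = 3.986×10¹⁴ m³/s².
Semi-major axis a = (r_p + r_a)/2 = 16235 km = 1.624×10⁷ m.
Vis-viva: v² = μ(2/r − 1/a) = 3.986×10¹⁴ × (2.561×10⁻⁷ − 6.160×10⁻⁸) = 7.752×10⁷ m²/s².
v = 8804 m/s = 8.804 km/s.

v ≈ 8.804 km/s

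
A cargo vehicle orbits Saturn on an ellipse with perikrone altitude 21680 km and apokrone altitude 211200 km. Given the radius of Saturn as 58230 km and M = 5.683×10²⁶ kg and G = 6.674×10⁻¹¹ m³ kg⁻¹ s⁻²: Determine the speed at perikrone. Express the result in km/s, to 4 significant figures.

v ≈ 27.06 km/s

μ = GM = 6.674×10⁻¹¹ × 5.683×10²⁶ = 3.793×10¹⁶ m³/s².
r_p = 58230 + 21680 = 79910 km = 7.9910×10⁷ m.
r_a = 58230 + 211200 = 269430 km = 2.6943×10⁸ m.
Semi-major axis a = (r_p + r_a)/2 = 1.7467×10⁵ km = 1.747×10⁸ m.
Vis-viva: v² = μ(2/r − 1/a) = 3.793×10¹⁶ × (2.503×10⁻⁸ − 5.725×10⁻⁹) = 7.321×10⁸ m²/s².
v = 27060 m/s = 27.06 km/s.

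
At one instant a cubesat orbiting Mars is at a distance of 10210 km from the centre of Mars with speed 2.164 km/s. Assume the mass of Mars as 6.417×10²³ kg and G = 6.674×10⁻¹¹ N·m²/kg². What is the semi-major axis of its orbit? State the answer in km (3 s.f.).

a ≈ 11600 km

μ = GM = 6.674×10⁻¹¹ × 6.417×10²³ = 4.283×10¹³ m³/s².
r = 1.021×10⁷ m.
Specific orbital energy ε = v²/2 − μ/r = (2164)²/2 − 4.283×10¹³/1.021×10⁷ = -1.853×10⁶ J/kg.
Since ε = −μ/(2a), a = −μ/(2ε) = 1.156×10⁷ m = 11555 km.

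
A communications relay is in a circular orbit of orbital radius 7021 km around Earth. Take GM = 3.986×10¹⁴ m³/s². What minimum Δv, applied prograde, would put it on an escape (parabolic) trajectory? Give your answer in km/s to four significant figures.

r = 7021 km = 7.021×10⁶ m.
Circular speed v_c = √(μ/r) = 7535 m/s.
Escape speed v_esc = √(2μ/r) = √2 × v_c = 10660 m/s.
Δv = v_esc − v_c = 3121 m/s = 3.121 km/s.

Δv ≈ 3.121 km/s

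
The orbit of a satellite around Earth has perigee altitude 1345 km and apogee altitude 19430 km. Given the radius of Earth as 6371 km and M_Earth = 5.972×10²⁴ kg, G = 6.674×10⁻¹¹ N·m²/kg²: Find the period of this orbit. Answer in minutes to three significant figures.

T ≈ 360 minutes

μ = GM = 6.674×10⁻¹¹ × 5.972×10²⁴ = 3.986×10¹⁴ m³/s².
r_p = 6371 + 1345 = 7716.0 km = 7.7160×10⁶ m.
r_a = 6371 + 19430 = 25801 km = 2.5801×10⁷ m.
Semi-major axis a = (r_p + r_a)/2 = (7716.0 + 25801)/2 = 16758 km = 1.676×10⁷ m.
By Kepler's third law T = 2π√(a³/μ) = 2π × 3.436×10³ = 2.159×10⁴ s.
= 359.9 minutes.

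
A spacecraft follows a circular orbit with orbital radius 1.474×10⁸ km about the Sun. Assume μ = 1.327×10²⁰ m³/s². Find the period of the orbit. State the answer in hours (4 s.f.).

T ≈ 8574 hours

r = 1.474×10⁸ km = 1.474×10¹¹ m.
Kepler's third law: T = 2π√(r³/μ) = 2π√((1.474×10¹¹)³ / 1.327×10²⁰).
r³/μ = 2.413×10¹³ s², so T = 2π × 4.913×10⁶ = 3.087×10⁷ s.
Converting: 3.087×10⁷ s ÷ 3600 = 8574 hours.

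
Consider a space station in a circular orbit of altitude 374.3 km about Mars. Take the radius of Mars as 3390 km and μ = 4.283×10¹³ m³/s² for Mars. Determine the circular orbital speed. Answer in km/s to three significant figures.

v ≈ 3.37 km/s

r = 3390 + 374.3 = 3764.3 km = 3.7643×10⁶ m.
For a circular orbit v = √(μ/r) = √(4.283×10¹³ / 3.764×10⁶) = √(1.138×10⁷) = 3373 m/s.
That is 3.373 km/s.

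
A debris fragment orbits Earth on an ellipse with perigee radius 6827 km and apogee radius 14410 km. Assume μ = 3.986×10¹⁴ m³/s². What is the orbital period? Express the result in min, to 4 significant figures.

Semi-major axis a = (r_p + r_a)/2 = (6827.0 + 14410)/2 = 10618 km = 1.062×10⁷ m.
By Kepler's third law T = 2π√(a³/μ) = 2π × 1.733×10³ = 1.089×10⁴ s.
= 181.5 min.

T ≈ 181.5 min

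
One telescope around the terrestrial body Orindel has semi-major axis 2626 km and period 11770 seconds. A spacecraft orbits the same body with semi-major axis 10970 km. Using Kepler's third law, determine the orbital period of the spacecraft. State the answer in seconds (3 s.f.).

Kepler's third law: T² ∝ a³, so T₂ = T₁ (a₂/a₁)^(3/2).
a₂/a₁ = 4.177, (a₂/a₁)^(3/2) = 8.538.
T₂ = 11770 × 8.538 = 1.005×10⁵ seconds.

T₂ ≈ 1.00×10⁵ seconds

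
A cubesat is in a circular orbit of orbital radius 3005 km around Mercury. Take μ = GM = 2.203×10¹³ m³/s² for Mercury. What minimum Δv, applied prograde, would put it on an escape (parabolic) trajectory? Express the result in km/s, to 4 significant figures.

Δv ≈ 1.122 km/s

r = 3005 km = 3.005×10⁶ m.
Circular speed v_c = √(μ/r) = 2708 m/s.
Escape speed v_esc = √(2μ/r) = √2 × v_c = 3829 m/s.
Δv = v_esc − v_c = 1122 m/s = 1.122 km/s.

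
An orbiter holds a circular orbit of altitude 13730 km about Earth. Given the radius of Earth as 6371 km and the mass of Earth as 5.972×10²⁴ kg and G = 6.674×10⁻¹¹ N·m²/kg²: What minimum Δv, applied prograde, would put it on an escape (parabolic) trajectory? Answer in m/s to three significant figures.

μ = GM = 6.674×10⁻¹¹ × 5.972×10²⁴ = 3.986×10¹⁴ m³/s².
r = 6371 + 13730 = 20101 km = 2.0101×10⁷ m.
Circular speed v_c = √(μ/r) = 4453 m/s.
Escape speed v_esc = √(2μ/r) = √2 × v_c = 6297 m/s.
Δv = v_esc − v_c = 1844 m/s.

Δv ≈ 1840 m/s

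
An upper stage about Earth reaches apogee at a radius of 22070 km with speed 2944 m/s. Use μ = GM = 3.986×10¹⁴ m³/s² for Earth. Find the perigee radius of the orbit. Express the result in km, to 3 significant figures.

perigee radius ≈ 6970 km

r_a = 2.207×10⁷ m.
Specific energy ε = v²/2 − μ/r = -1.373×10⁷ J/kg, so a = −μ/(2ε) = 1.452×10⁷ m.
The apsides satisfy r_p + r_a = 2a, so the perigee radius is 2a − r_a = 6.967×10⁶ m = 6967.4 km.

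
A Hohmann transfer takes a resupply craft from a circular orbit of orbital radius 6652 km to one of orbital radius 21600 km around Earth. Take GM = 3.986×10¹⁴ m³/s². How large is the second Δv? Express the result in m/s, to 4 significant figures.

r₁ = 6652 km = 6.652×10⁶ m.
r₂ = 21600 km = 2.160×10⁷ m.
Transfer ellipse a_t = (r₁ + r₂)/2 = 1.413×10⁷ m.
At r₁: circular v_c1 = √(μ/r₁) = 7741 m/s; transfer-perigee v_p = √[μ(2/r₁ − 1/a_t)] = 9572 m/s.
At r₂: circular v_c2 = √(μ/r₂) = 4296 m/s; transfer-apogee v_a = √[μ(2/r₂ − 1/a_t)] = 2948 m/s.
Δv₂ = v_c2 − v_a = 1348 m/s.

Δv ≈ 1348 m/s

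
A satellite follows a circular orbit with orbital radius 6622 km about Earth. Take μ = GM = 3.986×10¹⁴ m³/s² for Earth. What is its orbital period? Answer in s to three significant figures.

r = 6622 km = 6.622×10⁶ m.
Kepler's third law: T = 2π√(r³/μ) = 2π√((6.622×10⁶)³ / 3.986×10¹⁴).
r³/μ = 7.285×10⁵ s², so T = 2π × 8.535×10² = 5.363×10³ s.

T ≈ 5360 s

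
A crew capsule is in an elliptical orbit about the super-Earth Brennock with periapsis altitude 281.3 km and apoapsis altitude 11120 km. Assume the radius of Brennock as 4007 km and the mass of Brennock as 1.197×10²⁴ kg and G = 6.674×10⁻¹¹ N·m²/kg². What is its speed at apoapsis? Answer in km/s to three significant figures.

μ = GM = 6.674×10⁻¹¹ × 1.197×10²⁴ = 7.989×10¹³ m³/s².
r_p = 4007 + 281.3 = 4288.3 km = 4.2883×10⁶ m.
r_a = 4007 + 11120 = 15127 km = 1.5127×10⁷ m.
Semi-major axis a = (r_p + r_a)/2 = 9707.6 km = 9.708×10⁶ m.
Vis-viva: v² = μ(2/r − 1/a) = 7.989×10¹³ × (1.322×10⁻⁷ − 1.030×10⁻⁷) = 2.333×10⁶ m²/s².
v = 1527 m/s = 1.527 km/s.

v ≈ 1.53 km/s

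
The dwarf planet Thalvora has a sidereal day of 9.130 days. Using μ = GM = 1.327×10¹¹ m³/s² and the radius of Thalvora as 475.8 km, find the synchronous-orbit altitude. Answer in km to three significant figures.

h_sync ≈ 12300 km

T = 9.130 days = 7.888×10⁵ s.
A synchronous orbit has period T, so by Kepler's third law a = (μT²/4π²)^(1/3).
μT²/4π² = 1.327×10¹¹ × (7.888×10⁵)² / 39.48 = 2.092×10²¹ m³.
a = 1.279×10⁷ m = 12789 km.
Altitude h = a − R = 12789 − 475.8 = 12313 km.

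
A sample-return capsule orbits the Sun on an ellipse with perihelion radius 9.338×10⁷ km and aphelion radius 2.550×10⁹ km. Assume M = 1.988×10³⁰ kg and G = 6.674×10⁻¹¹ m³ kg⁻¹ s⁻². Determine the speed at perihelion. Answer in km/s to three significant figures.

μ = GM = 6.674×10⁻¹¹ × 1.988×10³⁰ = 1.327×10²⁰ m³/s².
Semi-major axis a = (r_p + r_a)/2 = 1.3217×10⁹ km = 1.322×10¹² m.
Vis-viva: v² = μ(2/r − 1/a) = 1.327×10²⁰ × (2.142×10⁻¹¹ − 7.566×10⁻¹³) = 2.741×10⁹ m²/s².
v = 52360 m/s = 52.36 km/s.

v ≈ 52.4 km/s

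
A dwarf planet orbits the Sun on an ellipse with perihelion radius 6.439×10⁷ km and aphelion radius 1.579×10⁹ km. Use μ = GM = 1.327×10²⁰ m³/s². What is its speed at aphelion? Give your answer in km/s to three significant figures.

v ≈ 2.57 km/s

Semi-major axis a = (r_p + r_a)/2 = 8.2170×10⁸ km = 8.217×10¹¹ m.
Vis-viva: v² = μ(2/r − 1/a) = 1.327×10²⁰ × (1.267×10⁻¹² − 1.217×10⁻¹²) = 6.586×10⁶ m²/s².
v = 2566 m/s = 2.566 km/s.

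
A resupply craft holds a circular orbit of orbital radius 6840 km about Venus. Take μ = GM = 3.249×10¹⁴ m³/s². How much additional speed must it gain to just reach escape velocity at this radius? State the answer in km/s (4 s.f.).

r = 6840 km = 6.840×10⁶ m.
Circular speed v_c = √(μ/r) = 6892 m/s.
Escape speed v_esc = √(2μ/r) = √2 × v_c = 9747 m/s.
Δv = v_esc − v_c = 2855 m/s = 2.855 km/s.

Δv ≈ 2.855 km/s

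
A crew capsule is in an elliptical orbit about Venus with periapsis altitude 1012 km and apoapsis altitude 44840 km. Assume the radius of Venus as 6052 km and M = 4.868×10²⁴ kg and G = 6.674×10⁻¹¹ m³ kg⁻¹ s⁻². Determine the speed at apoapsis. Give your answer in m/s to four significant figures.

v ≈ 1247 m/s

μ = GM = 6.674×10⁻¹¹ × 4.868×10²⁴ = 3.249×10¹⁴ m³/s².
r_p = 6052 + 1012 = 7064.0 km = 7.0640×10⁶ m.
r_a = 6052 + 44840 = 50892 km = 5.0892×10⁷ m.
Semi-major axis a = (r_p + r_a)/2 = 28978 km = 2.898×10⁷ m.
Vis-viva: v² = μ(2/r − 1/a) = 3.249×10¹⁴ × (3.930×10⁻⁸ − 3.451×10⁻⁸) = 1.556×10⁶ m²/s².
v = 1247 m/s.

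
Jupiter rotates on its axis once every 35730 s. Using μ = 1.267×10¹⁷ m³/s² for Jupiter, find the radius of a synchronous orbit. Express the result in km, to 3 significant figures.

r_sync ≈ 1.60×10⁵ km

A synchronous orbit has period T, so by Kepler's third law a = (μT²/4π²)^(1/3).
μT²/4π² = 1.267×10¹⁷ × (3.573×10⁴)² / 39.48 = 4.097×10²⁴ m³.
a = 1.600×10⁸ m = 1.6002×10⁵ km.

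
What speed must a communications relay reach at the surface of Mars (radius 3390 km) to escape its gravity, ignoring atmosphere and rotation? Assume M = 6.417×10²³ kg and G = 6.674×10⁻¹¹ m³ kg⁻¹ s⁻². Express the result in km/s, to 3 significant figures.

μ = GM = 6.674×10⁻¹¹ × 6.417×10²³ = 4.283×10¹³ m³/s².
r = R = 3.390×10⁶ m.
Escape speed v_esc = √(2μ/r) = √(2 × 4.283×10¹³ / 3.390×10⁶) = √(2.527×10⁷) = 5027 m/s.
= 5.027 km/s.

v_esc ≈ 5.03 km/s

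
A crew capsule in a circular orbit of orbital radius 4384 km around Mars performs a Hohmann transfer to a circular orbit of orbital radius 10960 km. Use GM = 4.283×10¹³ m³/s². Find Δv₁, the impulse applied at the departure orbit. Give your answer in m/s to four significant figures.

r₁ = 4384 km = 4.384×10⁶ m.
r₂ = 10960 km = 1.096×10⁷ m.
Transfer ellipse a_t = (r₁ + r₂)/2 = 7.672×10⁶ m.
At r₁: circular v_c1 = √(μ/r₁) = 3126 m/s; transfer-periapsis v_p = √[μ(2/r₁ − 1/a_t)] = 3736 m/s.
Δv₁ = v_p − v_c1 = 610.2 m/s.

Δv ≈ 610.2 m/s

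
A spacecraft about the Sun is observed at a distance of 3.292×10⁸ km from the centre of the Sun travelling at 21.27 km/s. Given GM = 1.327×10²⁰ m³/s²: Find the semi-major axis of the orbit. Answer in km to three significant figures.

a ≈ 3.75×10⁸ km

r = 3.292×10¹¹ m.
Specific orbital energy ε = v²/2 − μ/r = (21270)²/2 − 1.327×10²⁰/3.292×10¹¹ = -1.769×10⁸ J/kg.
Since ε = −μ/(2a), a = −μ/(2ε) = 3.751×10¹¹ m = 3.7509×10⁸ km.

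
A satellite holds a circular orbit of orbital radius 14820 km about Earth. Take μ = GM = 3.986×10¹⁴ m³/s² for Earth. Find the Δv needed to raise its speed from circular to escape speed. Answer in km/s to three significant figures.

Δv ≈ 2.15 km/s

r = 14820 km = 1.482×10⁷ m.
Circular speed v_c = √(μ/r) = 5186 m/s.
Escape speed v_esc = √(2μ/r) = √2 × v_c = 7334 m/s.
Δv = v_esc − v_c = 2148 m/s = 2.148 km/s.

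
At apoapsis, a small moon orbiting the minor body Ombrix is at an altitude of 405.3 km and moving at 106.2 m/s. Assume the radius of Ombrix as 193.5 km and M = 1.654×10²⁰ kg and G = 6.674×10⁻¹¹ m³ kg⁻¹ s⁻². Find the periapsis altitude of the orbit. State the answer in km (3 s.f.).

μ = GM = 6.674×10⁻¹¹ × 1.654×10²⁰ = 1.104×10¹⁰ m³/s².
r_a = 193.5 + 405.3 = 598.80 km = 5.988×10⁵ m.
Specific energy ε = v²/2 − μ/r = -1.280×10⁴ J/kg, so a = −μ/(2ε) = 4.313×10⁵ m.
The apsides satisfy r_p + r_a = 2a, so the periapsis radius is 2a − r_a = 2.639×10⁵ m = 263.90 km.
Periapsis altitude = 263.90 − 193.5 = 70.400 km.

periapsis altitude ≈ 70.4 km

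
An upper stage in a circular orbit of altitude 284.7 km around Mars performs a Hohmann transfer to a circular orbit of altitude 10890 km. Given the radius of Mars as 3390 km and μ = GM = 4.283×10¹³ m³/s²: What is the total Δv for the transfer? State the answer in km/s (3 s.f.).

Δv_total ≈ 1.52 km/s

r₁ = 3390 + 284.7 = 3674.7 km = 3.6747×10⁶ m.
r₂ = 3390 + 10890 = 14280 km = 1.4280×10⁷ m.
Transfer ellipse a_t = (r₁ + r₂)/2 = 8.977×10⁶ m.
At r₁: circular v_c1 = √(μ/r₁) = 3414 m/s; transfer-periapsis v_p = √[μ(2/r₁ − 1/a_t)] = 4306 m/s.
Δv₁ = v_p − v_c1 = 891.8 m/s.
At r₂: circular v_c2 = √(μ/r₂) = 1732 m/s; transfer-apoapsis v_a = √[μ(2/r₂ − 1/a_t)] = 1108 m/s.
Δv₂ = v_c2 − v_a = 623.8 m/s.
Total Δv = Δv₁ + Δv₂ = 1516 m/s = 1.516 km/s.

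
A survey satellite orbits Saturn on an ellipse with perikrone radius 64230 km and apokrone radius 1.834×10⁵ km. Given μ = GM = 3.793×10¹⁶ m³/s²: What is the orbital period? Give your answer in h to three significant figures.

T ≈ 12.3 h

Semi-major axis a = (r_p + r_a)/2 = (64230 + 1.8340×10⁵)/2 = 1.2382×10⁵ km = 1.238×10⁸ m.
By Kepler's third law T = 2π√(a³/μ) = 2π × 7.074×10³ = 4.445×10⁴ s.
= 12.35 h.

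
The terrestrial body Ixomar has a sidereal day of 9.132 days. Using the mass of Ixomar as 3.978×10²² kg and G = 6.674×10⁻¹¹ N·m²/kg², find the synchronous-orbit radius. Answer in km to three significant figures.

r_sync ≈ 34700 km

μ = GM = 6.674×10⁻¹¹ × 3.978×10²² = 2.655×10¹² m³/s².
T = 9.132 days = 7.890×10⁵ s.
A synchronous orbit has period T, so by Kepler's third law a = (μT²/4π²)^(1/3).
μT²/4π² = 2.655×10¹² × (7.890×10⁵)² / 39.48 = 4.186×10²² m³.
a = 3.472×10⁷ m = 34723 km.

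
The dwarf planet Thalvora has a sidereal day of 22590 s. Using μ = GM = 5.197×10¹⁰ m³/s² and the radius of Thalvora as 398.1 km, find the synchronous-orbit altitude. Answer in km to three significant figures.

h_sync ≈ 478 km

A synchronous orbit has period T, so by Kepler's third law a = (μT²/4π²)^(1/3).
μT²/4π² = 5.197×10¹⁰ × (2.259×10⁴)² / 39.48 = 6.718×10¹⁷ m³.
a = 8.758×10⁵ m = 875.81 km.
Altitude h = a − R = 875.81 − 398.1 = 477.71 km.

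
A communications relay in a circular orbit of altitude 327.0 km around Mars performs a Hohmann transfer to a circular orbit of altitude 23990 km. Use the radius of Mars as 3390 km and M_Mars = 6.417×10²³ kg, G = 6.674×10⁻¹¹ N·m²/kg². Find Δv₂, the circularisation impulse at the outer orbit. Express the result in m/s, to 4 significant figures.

μ = GM = 6.674×10⁻¹¹ × 6.417×10²³ = 4.283×10¹³ m³/s².
r₁ = 3390 + 327.0 = 3717.0 km = 3.7170×10⁶ m.
r₂ = 3390 + 23990 = 27380 km = 2.7380×10⁷ m.
Transfer ellipse a_t = (r₁ + r₂)/2 = 1.555×10⁷ m.
At r₁: circular v_c1 = √(μ/r₁) = 3394 m/s; transfer-periapsis v_p = √[μ(2/r₁ − 1/a_t)] = 4504 m/s.
At r₂: circular v_c2 = √(μ/r₂) = 1251 m/s; transfer-apoapsis v_a = √[μ(2/r₂ − 1/a_t)] = 611.5 m/s.
Δv₂ = v_c2 − v_a = 639.2 m/s.

Δv ≈ 639.2 m/s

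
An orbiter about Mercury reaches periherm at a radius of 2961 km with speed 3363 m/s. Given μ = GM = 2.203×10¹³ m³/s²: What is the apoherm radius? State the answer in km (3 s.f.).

r_p = 2.961×10⁶ m.
Specific energy ε = v²/2 − μ/r = -1.785×10⁶ J/kg, so a = −μ/(2ε) = 6.170×10⁶ m.
The apsides satisfy r_p + r_a = 2a, so the apoherm radius is 2a − r_p = 9.380×10⁶ m = 9379.6 km.

apoherm radius ≈ 9380 km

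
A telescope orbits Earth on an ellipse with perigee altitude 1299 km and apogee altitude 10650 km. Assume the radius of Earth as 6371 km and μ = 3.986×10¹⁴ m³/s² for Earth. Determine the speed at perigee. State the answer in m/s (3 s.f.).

v ≈ 8460 m/s

r_p = 6371 + 1299 = 7670.0 km = 7.6700×10⁶ m.
r_a = 6371 + 10650 = 17021 km = 1.7021×10⁷ m.
Semi-major axis a = (r_p + r_a)/2 = 12346 km = 1.235×10⁷ m.
Vis-viva: v² = μ(2/r − 1/a) = 3.986×10¹⁴ × (2.608×10⁻⁷ − 8.100×10⁻⁸) = 7.165×10⁷ m²/s².
v = 8465 m/s.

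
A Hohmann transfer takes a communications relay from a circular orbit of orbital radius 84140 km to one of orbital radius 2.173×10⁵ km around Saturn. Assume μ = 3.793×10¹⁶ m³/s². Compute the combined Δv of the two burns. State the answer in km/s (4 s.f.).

r₁ = 84140 km = 8.414×10⁷ m.
r₂ = 2.173×10⁵ km = 2.173×10⁸ m.
Transfer ellipse a_t = (r₁ + r₂)/2 = 1.507×10⁸ m.
At r₁: circular v_c1 = √(μ/r₁) = 21230 m/s; transfer-perikrone v_p = √[μ(2/r₁ − 1/a_t)] = 25490 m/s.
Δv₁ = v_p − v_c1 = 4262 m/s.
At r₂: circular v_c2 = √(μ/r₂) = 13210 m/s; transfer-apokrone v_a = √[μ(2/r₂ − 1/a_t)] = 9871 m/s.
Δv₂ = v_c2 − v_a = 3340 m/s.
Total Δv = Δv₁ + Δv₂ = 7602 m/s = 7.602 km/s.

Δv_total ≈ 7.602 km/s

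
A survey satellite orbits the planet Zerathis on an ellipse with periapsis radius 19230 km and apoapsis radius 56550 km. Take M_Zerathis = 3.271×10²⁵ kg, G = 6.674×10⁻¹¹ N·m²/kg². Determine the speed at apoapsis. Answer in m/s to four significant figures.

v ≈ 4426 m/s

μ = GM = 6.674×10⁻¹¹ × 3.271×10²⁵ = 2.183×10¹⁵ m³/s².
Semi-major axis a = (r_p + r_a)/2 = 37890 km = 3.789×10⁷ m.
Vis-viva: v² = μ(2/r − 1/a) = 2.183×10¹⁵ × (3.537×10⁻⁸ − 2.639×10⁻⁸) = 1.959×10⁷ m²/s².
v = 4426 m/s.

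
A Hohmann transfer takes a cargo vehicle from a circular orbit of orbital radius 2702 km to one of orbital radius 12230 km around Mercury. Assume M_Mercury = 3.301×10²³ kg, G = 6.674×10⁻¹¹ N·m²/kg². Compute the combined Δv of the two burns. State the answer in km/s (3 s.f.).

μ = GM = 6.674×10⁻¹¹ × 3.301×10²³ = 2.203×10¹³ m³/s².
r₁ = 2702 km = 2.702×10⁶ m.
r₂ = 12230 km = 1.223×10⁷ m.
Transfer ellipse a_t = (r₁ + r₂)/2 = 7.466×10⁶ m.
At r₁: circular v_c1 = √(μ/r₁) = 2855 m/s; transfer-periherm v_p = √[μ(2/r₁ − 1/a_t)] = 3655 m/s.
Δv₁ = v_p − v_c1 = 799.2 m/s.
At r₂: circular v_c2 = √(μ/r₂) = 1342 m/s; transfer-apoherm v_a = √[μ(2/r₂ − 1/a_t)] = 807.4 m/s.
Δv₂ = v_c2 − v_a = 534.7 m/s.
Total Δv = Δv₁ + Δv₂ = 1334 m/s = 1.334 km/s.

Δv_total ≈ 1.33 km/s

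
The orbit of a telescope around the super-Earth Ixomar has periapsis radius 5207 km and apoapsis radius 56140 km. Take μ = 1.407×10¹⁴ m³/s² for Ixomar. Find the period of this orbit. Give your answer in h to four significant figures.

Semi-major axis a = (r_p + r_a)/2 = (5207.0 + 56140)/2 = 30674 km = 3.067×10⁷ m.
By Kepler's third law T = 2π√(a³/μ) = 2π × 1.432×10⁴ = 8.999×10⁴ s.
= 25.00 h.

T ≈ 25.00 h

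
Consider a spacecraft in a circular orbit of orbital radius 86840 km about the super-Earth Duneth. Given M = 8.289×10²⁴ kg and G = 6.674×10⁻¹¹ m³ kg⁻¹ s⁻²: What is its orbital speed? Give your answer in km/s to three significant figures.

μ = GM = 6.674×10⁻¹¹ × 8.289×10²⁴ = 5.532×10¹⁴ m³/s².
r = 86840 km = 8.684×10⁷ m.
For a circular orbit v = √(μ/r) = √(5.532×10¹⁴ / 8.684×10⁷) = √(6.370×10⁶) = 2524 m/s.
That is 2.524 km/s.

v ≈ 2.52 km/s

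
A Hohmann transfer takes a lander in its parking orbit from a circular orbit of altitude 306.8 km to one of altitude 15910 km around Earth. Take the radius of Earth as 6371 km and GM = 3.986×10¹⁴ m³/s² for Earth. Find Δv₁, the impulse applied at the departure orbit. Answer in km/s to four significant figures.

Δv ≈ 1.858 km/s

r₁ = 6371 + 306.8 = 6677.8 km = 6.6778×10⁶ m.
r₂ = 6371 + 15910 = 22281 km = 2.2281×10⁷ m.
Transfer ellipse a_t = (r₁ + r₂)/2 = 1.448×10⁷ m.
At r₁: circular v_c1 = √(μ/r₁) = 7726 m/s; transfer-perigee v_p = √[μ(2/r₁ − 1/a_t)] = 9584 m/s.
Δv₁ = v_p − v_c1 = 1858 m/s.
= 1.858 km/s.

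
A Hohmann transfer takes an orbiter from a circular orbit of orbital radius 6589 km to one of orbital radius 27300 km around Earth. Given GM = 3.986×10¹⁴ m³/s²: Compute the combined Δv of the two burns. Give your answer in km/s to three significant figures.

r₁ = 6589 km = 6.589×10⁶ m.
r₂ = 27300 km = 2.730×10⁷ m.
Transfer ellipse a_t = (r₁ + r₂)/2 = 1.694×10⁷ m.
At r₁: circular v_c1 = √(μ/r₁) = 7778 m/s; transfer-perigee v_p = √[μ(2/r₁ − 1/a_t)] = 9872 m/s.
Δv₁ = v_p − v_c1 = 2095 m/s.
At r₂: circular v_c2 = √(μ/r₂) = 3821 m/s; transfer-apogee v_a = √[μ(2/r₂ − 1/a_t)] = 2383 m/s.
Δv₂ = v_c2 − v_a = 1438 m/s.
Total Δv = Δv₁ + Δv₂ = 3533 m/s = 3.533 km/s.

Δv_total ≈ 3.53 km/s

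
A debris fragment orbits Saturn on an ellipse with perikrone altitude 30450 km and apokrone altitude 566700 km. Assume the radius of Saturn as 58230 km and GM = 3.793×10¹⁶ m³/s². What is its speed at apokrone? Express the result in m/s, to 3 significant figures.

r_p = 58230 + 30450 = 88680 km = 8.8680×10⁷ m.
r_a = 58230 + 566700 = 624930 km = 6.2493×10⁸ m.
Semi-major axis a = (r_p + r_a)/2 = 3.5680×10⁵ km = 3.568×10⁸ m.
Vis-viva: v² = μ(2/r − 1/a) = 3.793×10¹⁶ × (3.200×10⁻⁹ − 2.803×10⁻⁹) = 1.509×10⁷ m²/s².
v = 3884 m/s.

v ≈ 3880 m/s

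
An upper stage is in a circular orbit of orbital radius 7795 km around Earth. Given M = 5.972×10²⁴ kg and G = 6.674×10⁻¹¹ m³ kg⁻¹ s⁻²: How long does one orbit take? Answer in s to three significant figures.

T ≈ 6850 s

μ = GM = 6.674×10⁻¹¹ × 5.972×10²⁴ = 3.986×10¹⁴ m³/s².
r = 7795 km = 7.795×10⁶ m.
Kepler's third law: T = 2π√(r³/μ) = 2π√((7.795×10⁶)³ / 3.986×10¹⁴).
r³/μ = 1.188×10⁶ s², so T = 2π × 1.090×10³ = 6.849×10³ s.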